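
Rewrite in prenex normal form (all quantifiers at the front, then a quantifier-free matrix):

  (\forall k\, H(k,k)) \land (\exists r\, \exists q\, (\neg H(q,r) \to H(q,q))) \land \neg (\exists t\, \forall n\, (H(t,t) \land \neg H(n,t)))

Rewrite implications/biconditionals: A → B as ¬A ∨ B.
  (\forall k\, H(k,k)) \land (\exists r\, \exists q\, (\neg \neg H(q,r) \lor H(q,q))) \land \neg (\exists t\, \forall n\, (H(t,t) \land \neg H(n,t)))
Move each ¬ inward, flipping quantifiers it crosses:
  (\forall k\, H(k,k)) \land (\exists r\, \exists q\, (H(q,r) \lor H(q,q))) \land (\forall t\, \exists n\, (\neg H(t,t) \lor H(n,t)))
All bound variables are already distinct, so no renaming is needed.
Finally move all quantifiers to the prefix:
  \forall k\, \exists r\, \exists q\, \forall t\, \exists n\, (H(k,k) \land (H(q,r) \lor H(q,q)) \land (\neg H(t,t) \lor H(n,t)))

\forall k\, \exists r\, \exists q\, \forall t\, \exists n\, (H(k,k) \land (H(q,r) \lor H(q,q)) \land (\neg H(t,t) \lor H(n,t)))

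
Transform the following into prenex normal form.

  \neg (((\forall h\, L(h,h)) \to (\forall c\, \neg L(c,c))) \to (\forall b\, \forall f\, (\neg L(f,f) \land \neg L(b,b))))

First replace A → B with ¬A ∨ B.
  \neg (\neg (\neg (\forall h\, L(h,h)) \lor (\forall c\, \neg L(c,c))) \lor (\forall b\, \forall f\, (\neg L(f,f) \land \neg L(b,b))))
Move each ¬ inward, flipping quantifiers it crosses:
  ((\exists h\, \neg L(h,h)) \lor (\forall c\, \neg L(c,c))) \land (\exists b\, \exists f\, (L(f,f) \lor L(b,b)))
All bound variables are already distinct, so no renaming is needed.
Finally move all quantifiers to the prefix:
  \exists h\, \forall c\, \exists b\, \exists f\, ((\neg L(h,h) \lor \neg L(c,c)) \land (L(f,f) \lor L(b,b)))

\exists h\, \forall c\, \exists b\, \exists f\, ((\neg L(h,h) \lor \neg L(c,c)) \land (L(f,f) \lor L(b,b)))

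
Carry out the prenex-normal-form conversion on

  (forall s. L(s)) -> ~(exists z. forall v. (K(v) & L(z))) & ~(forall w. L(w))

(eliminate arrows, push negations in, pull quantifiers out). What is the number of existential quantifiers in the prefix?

3

Eliminate → and ↔ using ¬ and ∨.
  ~(forall s. L(s)) | ~(exists z. forall v. (K(v) & L(z))) & ~(forall w. L(w))
Push ¬ through the quantifiers and connectives to reach negation normal form:
  (exists s. ~L(s)) | (forall z. exists v. (~K(v) | ~L(z))) & (exists w. ~L(w))
All bound variables are already distinct, so no renaming is needed.
Finally move all quantifiers to the prefix:
  exists s. forall z. exists v. exists w. (~L(s) | (~K(v) | ~L(z)) & ~L(w))
The prefix is exists s forall z exists v exists w: 1 universal, 3 existential.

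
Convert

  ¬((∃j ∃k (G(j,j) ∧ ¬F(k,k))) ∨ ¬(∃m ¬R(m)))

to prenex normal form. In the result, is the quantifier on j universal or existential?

Drive negations inward (¬∀x A ≡ ∃x ¬A, ¬∃x A ≡ ∀x ¬A, De Morgan for ∧/∨):
  (∀j ∀k (¬G(j,j) ∨ F(k,k))) ∧ (∃m ¬R(m))
Pull the quantifiers to the front (each side's bound variable is not free in the other side):
  ∀j ∀k ∃m ((¬G(j,j) ∨ F(k,k)) ∧ ¬R(m))
The quantifier ∃j sits under an odd number of negations, so it flips to ∀j.

universal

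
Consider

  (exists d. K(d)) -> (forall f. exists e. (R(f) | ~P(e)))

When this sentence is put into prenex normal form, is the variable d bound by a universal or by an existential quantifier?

Eliminate → and ↔ using ¬ and ∨.
  ~(exists d. K(d)) | (forall f. exists e. (R(f) | ~P(e)))
Push ¬ through the quantifiers and connectives to reach negation normal form:
  (forall d. ~K(d)) | (forall f. exists e. (R(f) | ~P(e)))
All bound variables are already distinct, so no renaming is needed.
Extract every quantifier outward, since the variables are now distinct and don't occur free across branches:
  forall d. forall f. exists e. (~K(d) | R(f) | ~P(e))
The quantifier exists d sits under an odd number of negations (counting the antecedent side of each →), so it flips to forall d.

universal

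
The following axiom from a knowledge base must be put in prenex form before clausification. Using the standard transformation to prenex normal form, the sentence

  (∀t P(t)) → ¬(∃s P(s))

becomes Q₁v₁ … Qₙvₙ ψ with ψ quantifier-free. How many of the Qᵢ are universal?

First replace A → B with ¬A ∨ B.
  ¬(∀t P(t)) ∨ ¬(∃s P(s))
Move each ¬ inward, flipping quantifiers it crosses:
  (∃t ¬P(t)) ∨ (∀s ¬P(s))
Pull the quantifiers to the front (each side's bound variable is not free in the other side):
  ∃t ∀s (¬P(t) ∨ ¬P(s))
The prefix is ∃t ∀s: 1 universal, 1 existential.

1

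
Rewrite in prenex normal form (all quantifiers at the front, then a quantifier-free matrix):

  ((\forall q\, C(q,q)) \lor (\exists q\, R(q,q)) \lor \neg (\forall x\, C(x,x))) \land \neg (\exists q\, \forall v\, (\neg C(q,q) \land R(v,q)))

\forall q\, \exists y\, \exists x\, \forall c\, \exists v\, ((C(q,q) \lor R(y,y) \lor \neg C(x,x)) \land (C(c,c) \lor \neg R(v,c)))

Move each ¬ inward, flipping quantifiers it crosses:
  ((\forall q\, C(q,q)) \lor (\exists q\, R(q,q)) \lor (\exists x\, \neg C(x,x))) \land (\forall q\, \exists v\, (C(q,q) \lor \neg R(v,q)))
Give each quantifier a distinct variable: q↦y, q↦c.
  ((\forall q\, C(q,q)) \lor (\exists y\, R(y,y)) \lor (\exists x\, \neg C(x,x))) \land (\forall c\, \exists v\, (C(c,c) \lor \neg R(v,c)))
Finally move all quantifiers to the prefix:
  \forall q\, \exists y\, \exists x\, \forall c\, \exists v\, ((C(q,q) \lor R(y,y) \lor \neg C(x,x)) \land (C(c,c) \lor \neg R(v,c)))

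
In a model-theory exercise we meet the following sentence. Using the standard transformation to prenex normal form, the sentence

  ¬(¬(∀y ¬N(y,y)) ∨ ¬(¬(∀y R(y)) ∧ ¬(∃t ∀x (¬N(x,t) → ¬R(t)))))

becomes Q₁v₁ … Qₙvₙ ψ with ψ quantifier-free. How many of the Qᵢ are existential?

2

Eliminate → and ↔ using ¬ and ∨.
  ¬(¬(∀y ¬N(y,y)) ∨ ¬(¬(∀y R(y)) ∧ ¬(∃t ∀x (¬¬N(x,t) ∨ ¬R(t)))))
Move each ¬ inward, flipping quantifiers it crosses:
  (∀y ¬N(y,y)) ∧ (∃y ¬R(y)) ∧ (∀t ∃x (¬N(x,t) ∧ R(t)))
Give each quantifier a distinct variable: y↦v1.
  (∀y ¬N(y,y)) ∧ (∃v1 ¬R(v1)) ∧ (∀t ∃x (¬N(x,t) ∧ R(t)))
Extract every quantifier outward, since the variables are now distinct and don't occur free across branches:
  ∀y ∃v1 ∀t ∃x (¬N(y,y) ∧ ¬R(v1) ∧ ¬N(x,t) ∧ R(t))
The prefix is ∀y ∃v1 ∀t ∃x: 2 universal, 2 existential.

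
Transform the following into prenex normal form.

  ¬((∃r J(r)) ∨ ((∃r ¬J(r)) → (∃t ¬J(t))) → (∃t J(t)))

Eliminate → and ↔ using ¬ and ∨.
  ¬(¬((∃r J(r)) ∨ ¬(∃r ¬J(r)) ∨ (∃t ¬J(t))) ∨ (∃t J(t)))
Move each ¬ inward, flipping quantifiers it crosses:
  ((∃r J(r)) ∨ (∀r J(r)) ∨ (∃t ¬J(t))) ∧ (∀t ¬J(t))
Standardize variables apart so no two quantifiers bind the same name: r↦c, t↦v.
  ((∃r J(r)) ∨ (∀c J(c)) ∨ (∃t ¬J(t))) ∧ (∀v ¬J(v))
Pull the quantifiers to the front (each side's bound variable is not free in the other side):
  ∃r ∀c ∃t ∀v ((J(r) ∨ J(c) ∨ ¬J(t)) ∧ ¬J(v))

∃r ∀c ∃t ∀v ((J(r) ∨ J(c) ∨ ¬J(t)) ∧ ¬J(v))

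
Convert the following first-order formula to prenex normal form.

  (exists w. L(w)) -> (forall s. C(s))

forall w. forall s. (~L(w) | C(s))

First replace A → B with ¬A ∨ B.
  ~(exists w. L(w)) | (forall s. C(s))
Push ¬ through the quantifiers and connectives to reach negation normal form:
  (forall w. ~L(w)) | (forall s. C(s))
All bound variables are already distinct, so no renaming is needed.
Pull the quantifiers to the front (each side's bound variable is not free in the other side):
  forall w. forall s. (~L(w) | C(s))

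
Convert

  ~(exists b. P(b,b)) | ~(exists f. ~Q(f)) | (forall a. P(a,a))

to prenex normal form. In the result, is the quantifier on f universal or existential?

Drive negations inward (¬∀x A ≡ ∃x ¬A, ¬∃x A ≡ ∀x ¬A, De Morgan for ∧/∨):
  (forall b. ~P(b,b)) | (forall f. Q(f)) | (forall a. P(a,a))
All bound variables are already distinct, so no renaming is needed.
Finally move all quantifiers to the prefix:
  forall b. forall f. forall a. (~P(b,b) | Q(f) | P(a,a))
The quantifier exists f sits under an odd number of negations, so it flips to forall f.

universal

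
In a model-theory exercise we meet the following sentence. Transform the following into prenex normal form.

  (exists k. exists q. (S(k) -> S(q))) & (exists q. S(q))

exists k. exists q. exists u1. ((~S(k) | S(q)) & S(u1))

First replace A → B with ¬A ∨ B.
  (exists k. exists q. (~S(k) | S(q))) & (exists q. S(q))
Standardize variables apart so no two quantifiers bind the same name: q↦u1.
  (exists k. exists q. (~S(k) | S(q))) & (exists u1. S(u1))
Extract every quantifier outward, since the variables are now distinct and don't occur free across branches:
  exists k. exists q. exists u1. ((~S(k) | S(q)) & S(u1))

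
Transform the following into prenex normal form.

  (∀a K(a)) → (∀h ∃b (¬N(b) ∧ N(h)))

Eliminate → and ↔ using ¬ and ∨.
  ¬(∀a K(a)) ∨ (∀h ∃b (¬N(b) ∧ N(h)))
Move each ¬ inward, flipping quantifiers it crosses:
  (∃a ¬K(a)) ∨ (∀h ∃b (¬N(b) ∧ N(h)))
All bound variables are already distinct, so no renaming is needed.
Extract every quantifier outward, since the variables are now distinct and don't occur free across branches:
  ∃a ∀h ∃b (¬K(a) ∨ ¬N(b) ∧ N(h))

∃a ∀h ∃b (¬K(a) ∨ ¬N(b) ∧ N(h))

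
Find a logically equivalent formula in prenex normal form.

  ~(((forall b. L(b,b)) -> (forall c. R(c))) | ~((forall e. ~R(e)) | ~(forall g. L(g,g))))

forall b. exists c. forall e. exists g. (L(b,b) & ~R(c) & (~R(e) | ~L(g,g)))

First replace A → B with ¬A ∨ B.
  ~(~(forall b. L(b,b)) | (forall c. R(c)) | ~((forall e. ~R(e)) | ~(forall g. L(g,g))))
Move each ¬ inward, flipping quantifiers it crosses:
  (forall b. L(b,b)) & (exists c. ~R(c)) & ((forall e. ~R(e)) | (exists g. ~L(g,g)))
Pull the quantifiers to the front (each side's bound variable is not free in the other side):
  forall b. exists c. forall e. exists g. (L(b,b) & ~R(c) & (~R(e) | ~L(g,g)))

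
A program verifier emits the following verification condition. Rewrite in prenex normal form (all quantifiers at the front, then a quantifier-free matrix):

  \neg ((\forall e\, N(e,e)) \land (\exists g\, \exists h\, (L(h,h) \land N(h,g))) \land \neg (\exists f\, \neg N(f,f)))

\exists e\, \forall g\, \forall h\, \exists f\, (\neg N(e,e) \lor \neg L(h,h) \lor \neg N(h,g) \lor \neg N(f,f))

Push ¬ through the quantifiers and connectives to reach negation normal form:
  (\exists e\, \neg N(e,e)) \lor (\forall g\, \forall h\, (\neg L(h,h) \lor \neg N(h,g))) \lor (\exists f\, \neg N(f,f))
Extract every quantifier outward, since the variables are now distinct and don't occur free across branches:
  \exists e\, \forall g\, \forall h\, \exists f\, (\neg N(e,e) \lor \neg L(h,h) \lor \neg N(h,g) \lor \neg N(f,f))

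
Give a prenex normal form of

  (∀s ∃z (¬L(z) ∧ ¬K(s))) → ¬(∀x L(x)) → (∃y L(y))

∃s ∀z ∀x ∃y (L(z) ∨ K(s) ∨ L(x) ∨ L(y))

Rewrite implications/biconditionals: A → B as ¬A ∨ B.
  ¬(∀s ∃z (¬L(z) ∧ ¬K(s))) ∨ ¬¬(∀x L(x)) ∨ (∃y L(y))
Push ¬ through the quantifiers and connectives to reach negation normal form:
  (∃s ∀z (L(z) ∨ K(s))) ∨ (∀x L(x)) ∨ (∃y L(y))
Finally move all quantifiers to the prefix:
  ∃s ∀z ∀x ∃y (L(z) ∨ K(s) ∨ L(x) ∨ L(y))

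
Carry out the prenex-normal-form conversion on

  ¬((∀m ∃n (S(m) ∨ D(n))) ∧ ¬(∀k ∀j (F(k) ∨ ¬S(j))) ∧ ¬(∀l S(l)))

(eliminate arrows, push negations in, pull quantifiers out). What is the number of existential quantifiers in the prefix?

Move each ¬ inward, flipping quantifiers it crosses:
  (∃m ∀n (¬S(m) ∧ ¬D(n))) ∨ (∀k ∀j (F(k) ∨ ¬S(j))) ∨ (∀l S(l))
All bound variables are already distinct, so no renaming is needed.
Extract every quantifier outward, since the variables are now distinct and don't occur free across branches:
  ∃m ∀n ∀k ∀j ∀l (¬S(m) ∧ ¬D(n) ∨ F(k) ∨ ¬S(j) ∨ S(l))
The prefix is ∃m ∀n ∀k ∀j ∀l: 4 universal, 1 existential.

1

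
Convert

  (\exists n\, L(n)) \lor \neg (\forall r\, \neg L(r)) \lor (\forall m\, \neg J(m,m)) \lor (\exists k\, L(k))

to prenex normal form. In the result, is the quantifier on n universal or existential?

Move each ¬ inward, flipping quantifiers it crosses:
  (\exists n\, L(n)) \lor (\exists r\, L(r)) \lor (\forall m\, \neg J(m,m)) \lor (\exists k\, L(k))
All bound variables are already distinct, so no renaming is needed.
Extract every quantifier outward, since the variables are now distinct and don't occur free across branches:
  \exists n\, \exists r\, \forall m\, \exists k\, (L(n) \lor L(r) \lor \neg J(m,m) \lor L(k))
The quantifier \exists n sits under an even number of negations, so it remains existential.

existential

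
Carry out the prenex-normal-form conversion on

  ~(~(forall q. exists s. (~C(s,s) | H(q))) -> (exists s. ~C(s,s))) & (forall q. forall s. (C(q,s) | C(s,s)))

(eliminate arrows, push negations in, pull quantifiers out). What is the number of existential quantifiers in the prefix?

1

Rewrite implications/biconditionals: A → B as ¬A ∨ B.
  ~(~~(forall q. exists s. (~C(s,s) | H(q))) | (exists s. ~C(s,s))) & (forall q. forall s. (C(q,s) | C(s,s)))
Push ¬ through the quantifiers and connectives to reach negation normal form:
  (exists q. forall s. (C(s,s) & ~H(q))) & (forall s. C(s,s)) & (forall q. forall s. (C(q,s) | C(s,s)))
Give each quantifier a distinct variable: s↦v1, q↦t, s↦r.
  (exists q. forall s. (C(s,s) & ~H(q))) & (forall v1. C(v1,v1)) & (forall t. forall r. (C(t,r) | C(r,r)))
Finally move all quantifiers to the prefix:
  exists q. forall s. forall v1. forall t. forall r. (C(s,s) & ~H(q) & C(v1,v1) & (C(t,r) | C(r,r)))
The prefix is exists q forall s forall v1 forall t forall r: 4 universal, 1 existential.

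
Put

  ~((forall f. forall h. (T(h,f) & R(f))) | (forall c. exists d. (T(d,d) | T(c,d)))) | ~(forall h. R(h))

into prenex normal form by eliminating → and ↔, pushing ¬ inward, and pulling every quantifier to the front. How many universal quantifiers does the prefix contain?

1

Drive negations inward (¬∀x A ≡ ∃x ¬A, ¬∃x A ≡ ∀x ¬A, De Morgan for ∧/∨):
  (exists f. exists h. (~T(h,f) | ~R(f))) & (exists c. forall d. (~T(d,d) & ~T(c,d))) | (exists h. ~R(h))
Rename bound variables to avoid capture: h↦p.
  (exists f. exists h. (~T(h,f) | ~R(f))) & (exists c. forall d. (~T(d,d) & ~T(c,d))) | (exists p. ~R(p))
Finally move all quantifiers to the prefix:
  exists f. exists h. exists c. forall d. exists p. ((~T(h,f) | ~R(f)) & ~T(d,d) & ~T(c,d) | ~R(p))
The prefix is exists f exists h exists c forall d exists p: 1 universal, 4 existential.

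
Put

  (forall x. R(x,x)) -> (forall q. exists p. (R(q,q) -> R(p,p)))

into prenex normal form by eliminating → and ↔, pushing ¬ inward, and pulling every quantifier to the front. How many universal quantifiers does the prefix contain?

Eliminate → and ↔ using ¬ and ∨.
  ~(forall x. R(x,x)) | (forall q. exists p. (~R(q,q) | R(p,p)))
Move each ¬ inward, flipping quantifiers it crosses:
  (exists x. ~R(x,x)) | (forall q. exists p. (~R(q,q) | R(p,p)))
All bound variables are already distinct, so no renaming is needed.
Pull the quantifiers to the front (each side's bound variable is not free in the other side):
  exists x. forall q. exists p. (~R(x,x) | ~R(q,q) | R(p,p))
The prefix is exists x forall q exists p: 1 universal, 2 existential.

1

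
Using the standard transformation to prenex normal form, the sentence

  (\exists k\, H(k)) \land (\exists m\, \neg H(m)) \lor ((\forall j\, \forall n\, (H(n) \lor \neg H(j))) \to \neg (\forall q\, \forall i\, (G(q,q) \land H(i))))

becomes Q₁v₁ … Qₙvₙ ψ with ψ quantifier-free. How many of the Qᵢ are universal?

First replace A → B with ¬A ∨ B.
  (\exists k\, H(k)) \land (\exists m\, \neg H(m)) \lor \neg (\forall j\, \forall n\, (H(n) \lor \neg H(j))) \lor \neg (\forall q\, \forall i\, (G(q,q) \land H(i)))
Move each ¬ inward, flipping quantifiers it crosses:
  (\exists k\, H(k)) \land (\exists m\, \neg H(m)) \lor (\exists j\, \exists n\, (\neg H(n) \land H(j))) \lor (\exists q\, \exists i\, (\neg G(q,q) \lor \neg H(i)))
All bound variables are already distinct, so no renaming is needed.
Pull the quantifiers to the front (each side's bound variable is not free in the other side):
  \exists k\, \exists m\, \exists j\, \exists n\, \exists q\, \exists i\, (H(k) \land \neg H(m) \lor \neg H(n) \land H(j) \lor \neg G(q,q) \lor \neg H(i))
The prefix is \exists k \exists m \exists j \exists n \exists q \exists i: 0 universal, 6 existential.

0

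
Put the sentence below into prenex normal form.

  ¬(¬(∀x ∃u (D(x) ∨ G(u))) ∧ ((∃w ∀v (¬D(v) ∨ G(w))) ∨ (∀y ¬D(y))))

∀x ∃u ∀w ∃v ∃y (D(x) ∨ G(u) ∨ D(v) ∧ ¬G(w) ∧ D(y))

Push ¬ through the quantifiers and connectives to reach negation normal form:
  (∀x ∃u (D(x) ∨ G(u))) ∨ (∀w ∃v (D(v) ∧ ¬G(w))) ∧ (∃y D(y))
All bound variables are already distinct, so no renaming is needed.
Pull the quantifiers to the front (each side's bound variable is not free in the other side):
  ∀x ∃u ∀w ∃v ∃y (D(x) ∨ G(u) ∨ D(v) ∧ ¬G(w) ∧ D(y))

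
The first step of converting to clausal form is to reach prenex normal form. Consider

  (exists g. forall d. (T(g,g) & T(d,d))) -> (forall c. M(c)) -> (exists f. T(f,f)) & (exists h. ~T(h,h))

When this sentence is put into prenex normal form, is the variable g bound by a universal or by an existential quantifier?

universal

First replace A → B with ¬A ∨ B.
  ~(exists g. forall d. (T(g,g) & T(d,d))) | ~(forall c. M(c)) | (exists f. T(f,f)) & (exists h. ~T(h,h))
Drive negations inward (¬∀x A ≡ ∃x ¬A, ¬∃x A ≡ ∀x ¬A, De Morgan for ∧/∨):
  (forall g. exists d. (~T(g,g) | ~T(d,d))) | (exists c. ~M(c)) | (exists f. T(f,f)) & (exists h. ~T(h,h))
Finally move all quantifiers to the prefix:
  forall g. exists d. exists c. exists f. exists h. (~T(g,g) | ~T(d,d) | ~M(c) | T(f,f) & ~T(h,h))
The quantifier exists g sits under an odd number of negations (counting the antecedent side of each →), so it flips to forall g.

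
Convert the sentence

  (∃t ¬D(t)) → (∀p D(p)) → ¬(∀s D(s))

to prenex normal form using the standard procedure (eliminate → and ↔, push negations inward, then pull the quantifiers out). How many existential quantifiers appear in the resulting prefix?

2

First replace A → B with ¬A ∨ B.
  ¬(∃t ¬D(t)) ∨ ¬(∀p D(p)) ∨ ¬(∀s D(s))
Move each ¬ inward, flipping quantifiers it crosses:
  (∀t D(t)) ∨ (∃p ¬D(p)) ∨ (∃s ¬D(s))
All bound variables are already distinct, so no renaming is needed.
Extract every quantifier outward, since the variables are now distinct and don't occur free across branches:
  ∀t ∃p ∃s (D(t) ∨ ¬D(p) ∨ ¬D(s))
The prefix is ∀t ∃p ∃s: 1 universal, 2 existential.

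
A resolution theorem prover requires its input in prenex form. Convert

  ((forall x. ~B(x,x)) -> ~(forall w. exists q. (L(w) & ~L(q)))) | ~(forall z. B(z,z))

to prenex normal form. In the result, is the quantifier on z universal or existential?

existential

Rewrite implications/biconditionals: A → B as ¬A ∨ B.
  ~(forall x. ~B(x,x)) | ~(forall w. exists q. (L(w) & ~L(q))) | ~(forall z. B(z,z))
Push ¬ through the quantifiers and connectives to reach negation normal form:
  (exists x. B(x,x)) | (exists w. forall q. (~L(w) | L(q))) | (exists z. ~B(z,z))
Pull the quantifiers to the front (each side's bound variable is not free in the other side):
  exists x. exists w. forall q. exists z. (B(x,x) | ~L(w) | L(q) | ~B(z,z))
The quantifier forall z sits under an odd number of negations (counting the antecedent side of each →), so it flips to exists z.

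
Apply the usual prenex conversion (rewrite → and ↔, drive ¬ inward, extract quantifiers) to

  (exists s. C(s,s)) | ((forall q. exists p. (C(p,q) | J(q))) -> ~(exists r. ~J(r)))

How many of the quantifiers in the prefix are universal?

Eliminate → and ↔ using ¬ and ∨.
  (exists s. C(s,s)) | ~(forall q. exists p. (C(p,q) | J(q))) | ~(exists r. ~J(r))
Drive negations inward (¬∀x A ≡ ∃x ¬A, ¬∃x A ≡ ∀x ¬A, De Morgan for ∧/∨):
  (exists s. C(s,s)) | (exists q. forall p. (~C(p,q) & ~J(q))) | (forall r. J(r))
All bound variables are already distinct, so no renaming is needed.
Finally move all quantifiers to the prefix:
  exists s. exists q. forall p. forall r. (C(s,s) | ~C(p,q) & ~J(q) | J(r))
The prefix is exists s exists q forall p forall r: 2 universal, 2 existential.

2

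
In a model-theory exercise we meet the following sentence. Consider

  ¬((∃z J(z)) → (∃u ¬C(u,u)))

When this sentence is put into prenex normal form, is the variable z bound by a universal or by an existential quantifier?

existential

First replace A → B with ¬A ∨ B.
  ¬(¬(∃z J(z)) ∨ (∃u ¬C(u,u)))
Push ¬ through the quantifiers and connectives to reach negation normal form:
  (∃z J(z)) ∧ (∀u C(u,u))
All bound variables are already distinct, so no renaming is needed.
Pull the quantifiers to the front (each side's bound variable is not free in the other side):
  ∃z ∀u (J(z) ∧ C(u,u))
The quantifier ∃z sits under an even number of negations (counting the antecedent side of each →), so it remains existential.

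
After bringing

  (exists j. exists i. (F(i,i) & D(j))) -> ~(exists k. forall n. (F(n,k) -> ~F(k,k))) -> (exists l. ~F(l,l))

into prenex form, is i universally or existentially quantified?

universal

Eliminate → and ↔ using ¬ and ∨.
  ~(exists j. exists i. (F(i,i) & D(j))) | ~~(exists k. forall n. (~F(n,k) | ~F(k,k))) | (exists l. ~F(l,l))
Push ¬ through the quantifiers and connectives to reach negation normal form:
  (forall j. forall i. (~F(i,i) | ~D(j))) | (exists k. forall n. (~F(n,k) | ~F(k,k))) | (exists l. ~F(l,l))
All bound variables are already distinct, so no renaming is needed.
Finally move all quantifiers to the prefix:
  forall j. forall i. exists k. forall n. exists l. (~F(i,i) | ~D(j) | ~F(n,k) | ~F(k,k) | ~F(l,l))
The quantifier exists i sits under an odd number of negations (counting the antecedent side of each →), so it flips to forall i.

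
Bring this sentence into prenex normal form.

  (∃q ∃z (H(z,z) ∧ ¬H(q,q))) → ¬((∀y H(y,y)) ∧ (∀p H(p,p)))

Rewrite implications/biconditionals: A → B as ¬A ∨ B.
  ¬(∃q ∃z (H(z,z) ∧ ¬H(q,q))) ∨ ¬((∀y H(y,y)) ∧ (∀p H(p,p)))
Drive negations inward (¬∀x A ≡ ∃x ¬A, ¬∃x A ≡ ∀x ¬A, De Morgan for ∧/∨):
  (∀q ∀z (¬H(z,z) ∨ H(q,q))) ∨ (∃y ¬H(y,y)) ∨ (∃p ¬H(p,p))
Pull the quantifiers to the front (each side's bound variable is not free in the other side):
  ∀q ∀z ∃y ∃p (¬H(z,z) ∨ H(q,q) ∨ ¬H(y,y) ∨ ¬H(p,p))

∀q ∀z ∃y ∃p (¬H(z,z) ∨ H(q,q) ∨ ¬H(y,y) ∨ ¬H(p,p))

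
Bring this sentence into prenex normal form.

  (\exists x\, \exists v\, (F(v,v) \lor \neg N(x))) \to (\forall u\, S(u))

Rewrite implications/biconditionals: A → B as ¬A ∨ B.
  \neg (\exists x\, \exists v\, (F(v,v) \lor \neg N(x))) \lor (\forall u\, S(u))
Drive negations inward (¬∀x A ≡ ∃x ¬A, ¬∃x A ≡ ∀x ¬A, De Morgan for ∧/∨):
  (\forall x\, \forall v\, (\neg F(v,v) \land N(x))) \lor (\forall u\, S(u))
Extract every quantifier outward, since the variables are now distinct and don't occur free across branches:
  \forall x\, \forall v\, \forall u\, (\neg F(v,v) \land N(x) \lor S(u))

\forall x\, \forall v\, \forall u\, (\neg F(v,v) \land N(x) \lor S(u))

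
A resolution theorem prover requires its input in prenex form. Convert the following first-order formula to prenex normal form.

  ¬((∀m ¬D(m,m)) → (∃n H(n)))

First replace A → B with ¬A ∨ B.
  ¬(¬(∀m ¬D(m,m)) ∨ (∃n H(n)))
Move each ¬ inward, flipping quantifiers it crosses:
  (∀m ¬D(m,m)) ∧ (∀n ¬H(n))
Extract every quantifier outward, since the variables are now distinct and don't occur free across branches:
  ∀m ∀n (¬D(m,m) ∧ ¬H(n))

∀m ∀n (¬D(m,m) ∧ ¬H(n))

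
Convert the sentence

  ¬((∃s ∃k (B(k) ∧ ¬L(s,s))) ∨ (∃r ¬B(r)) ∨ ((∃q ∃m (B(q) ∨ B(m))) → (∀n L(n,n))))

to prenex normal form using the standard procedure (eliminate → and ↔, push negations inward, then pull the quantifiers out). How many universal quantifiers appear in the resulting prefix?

Rewrite implications/biconditionals: A → B as ¬A ∨ B.
  ¬((∃s ∃k (B(k) ∧ ¬L(s,s))) ∨ (∃r ¬B(r)) ∨ ¬(∃q ∃m (B(q) ∨ B(m))) ∨ (∀n L(n,n)))
Drive negations inward (¬∀x A ≡ ∃x ¬A, ¬∃x A ≡ ∀x ¬A, De Morgan for ∧/∨):
  (∀s ∀k (¬B(k) ∨ L(s,s))) ∧ (∀r B(r)) ∧ (∃q ∃m (B(q) ∨ B(m))) ∧ (∃n ¬L(n,n))
All bound variables are already distinct, so no renaming is needed.
Pull the quantifiers to the front (each side's bound variable is not free in the other side):
  ∀s ∀k ∀r ∃q ∃m ∃n ((¬B(k) ∨ L(s,s)) ∧ B(r) ∧ (B(q) ∨ B(m)) ∧ ¬L(n,n))
The prefix is ∀s ∀k ∀r ∃q ∃m ∃n: 3 universal, 3 existential.

3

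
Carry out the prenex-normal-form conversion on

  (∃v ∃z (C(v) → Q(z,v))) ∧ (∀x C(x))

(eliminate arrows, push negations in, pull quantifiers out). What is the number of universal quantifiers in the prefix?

1

Rewrite implications/biconditionals: A → B as ¬A ∨ B.
  (∃v ∃z (¬C(v) ∨ Q(z,v))) ∧ (∀x C(x))
All bound variables are already distinct, so no renaming is needed.
Extract every quantifier outward, since the variables are now distinct and don't occur free across branches:
  ∃v ∃z ∀x ((¬C(v) ∨ Q(z,v)) ∧ C(x))
The prefix is ∃v ∃z ∀x: 1 universal, 2 existential.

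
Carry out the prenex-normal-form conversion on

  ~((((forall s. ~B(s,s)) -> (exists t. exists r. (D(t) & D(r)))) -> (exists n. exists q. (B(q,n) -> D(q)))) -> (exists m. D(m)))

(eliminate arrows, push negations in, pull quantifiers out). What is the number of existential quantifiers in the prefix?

2

Eliminate → and ↔ using ¬ and ∨.
  ~(~(~(~(forall s. ~B(s,s)) | (exists t. exists r. (D(t) & D(r)))) | (exists n. exists q. (~B(q,n) | D(q)))) | (exists m. D(m)))
Push ¬ through the quantifiers and connectives to reach negation normal form:
  ((forall s. ~B(s,s)) & (forall t. forall r. (~D(t) | ~D(r))) | (exists n. exists q. (~B(q,n) | D(q)))) & (forall m. ~D(m))
All bound variables are already distinct, so no renaming is needed.
Pull the quantifiers to the front (each side's bound variable is not free in the other side):
  forall s. forall t. forall r. exists n. exists q. forall m. ((~B(s,s) & (~D(t) | ~D(r)) | ~B(q,n) | D(q)) & ~D(m))
The prefix is forall s forall t forall r exists n exists q forall m: 4 universal, 2 existential.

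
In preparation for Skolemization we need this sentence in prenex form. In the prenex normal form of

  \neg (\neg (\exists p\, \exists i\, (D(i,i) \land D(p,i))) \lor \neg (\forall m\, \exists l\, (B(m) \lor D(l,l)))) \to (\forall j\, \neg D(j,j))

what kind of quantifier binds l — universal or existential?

universal

First replace A → B with ¬A ∨ B.
  \neg \neg (\neg (\exists p\, \exists i\, (D(i,i) \land D(p,i))) \lor \neg (\forall m\, \exists l\, (B(m) \lor D(l,l)))) \lor (\forall j\, \neg D(j,j))
Drive negations inward (¬∀x A ≡ ∃x ¬A, ¬∃x A ≡ ∀x ¬A, De Morgan for ∧/∨):
  (\forall p\, \forall i\, (\neg D(i,i) \lor \neg D(p,i))) \lor (\exists m\, \forall l\, (\neg B(m) \land \neg D(l,l))) \lor (\forall j\, \neg D(j,j))
Extract every quantifier outward, since the variables are now distinct and don't occur free across branches:
  \forall p\, \forall i\, \exists m\, \forall l\, \forall j\, (\neg D(i,i) \lor \neg D(p,i) \lor \neg B(m) \land \neg D(l,l) \lor \neg D(j,j))
The quantifier \exists l sits under an odd number of negations (counting the antecedent side of each →), so it flips to \forall l.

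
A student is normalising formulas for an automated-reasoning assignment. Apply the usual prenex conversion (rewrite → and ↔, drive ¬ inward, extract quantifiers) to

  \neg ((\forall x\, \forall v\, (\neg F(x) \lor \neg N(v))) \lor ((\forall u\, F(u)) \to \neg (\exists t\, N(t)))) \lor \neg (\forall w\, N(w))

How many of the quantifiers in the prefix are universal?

1

Rewrite implications/biconditionals: A → B as ¬A ∨ B.
  \neg ((\forall x\, \forall v\, (\neg F(x) \lor \neg N(v))) \lor \neg (\forall u\, F(u)) \lor \neg (\exists t\, N(t))) \lor \neg (\forall w\, N(w))
Push ¬ through the quantifiers and connectives to reach negation normal form:
  (\exists x\, \exists v\, (F(x) \land N(v))) \land (\forall u\, F(u)) \land (\exists t\, N(t)) \lor (\exists w\, \neg N(w))
All bound variables are already distinct, so no renaming is needed.
Pull the quantifiers to the front (each side's bound variable is not free in the other side):
  \exists x\, \exists v\, \forall u\, \exists t\, \exists w\, (F(x) \land N(v) \land F(u) \land N(t) \lor \neg N(w))
The prefix is \exists x \exists v \forall u \exists t \exists w: 1 universal, 4 existential.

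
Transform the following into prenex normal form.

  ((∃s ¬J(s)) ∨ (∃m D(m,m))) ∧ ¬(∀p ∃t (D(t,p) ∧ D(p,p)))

Push ¬ through the quantifiers and connectives to reach negation normal form:
  ((∃s ¬J(s)) ∨ (∃m D(m,m))) ∧ (∃p ∀t (¬D(t,p) ∨ ¬D(p,p)))
All bound variables are already distinct, so no renaming is needed.
Extract every quantifier outward, since the variables are now distinct and don't occur free across branches:
  ∃s ∃m ∃p ∀t ((¬J(s) ∨ D(m,m)) ∧ (¬D(t,p) ∨ ¬D(p,p)))

∃s ∃m ∃p ∀t ((¬J(s) ∨ D(m,m)) ∧ (¬D(t,p) ∨ ¬D(p,p)))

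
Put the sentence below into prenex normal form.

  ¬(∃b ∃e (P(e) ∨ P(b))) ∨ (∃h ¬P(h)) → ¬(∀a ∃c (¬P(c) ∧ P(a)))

∃b ∃e ∀h ∃a ∀c ((P(e) ∨ P(b)) ∧ P(h) ∨ P(c) ∨ ¬P(a))

First replace A → B with ¬A ∨ B.
  ¬(¬(∃b ∃e (P(e) ∨ P(b))) ∨ (∃h ¬P(h))) ∨ ¬(∀a ∃c (¬P(c) ∧ P(a)))
Push ¬ through the quantifiers and connectives to reach negation normal form:
  (∃b ∃e (P(e) ∨ P(b))) ∧ (∀h P(h)) ∨ (∃a ∀c (P(c) ∨ ¬P(a)))
Extract every quantifier outward, since the variables are now distinct and don't occur free across branches:
  ∃b ∃e ∀h ∃a ∀c ((P(e) ∨ P(b)) ∧ P(h) ∨ P(c) ∨ ¬P(a))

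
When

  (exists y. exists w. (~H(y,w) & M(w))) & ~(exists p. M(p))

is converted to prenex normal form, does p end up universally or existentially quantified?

Drive negations inward (¬∀x A ≡ ∃x ¬A, ¬∃x A ≡ ∀x ¬A, De Morgan for ∧/∨):
  (exists y. exists w. (~H(y,w) & M(w))) & (forall p. ~M(p))
Extract every quantifier outward, since the variables are now distinct and don't occur free across branches:
  exists y. exists w. forall p. (~H(y,w) & M(w) & ~M(p))
The quantifier exists p sits under an odd number of negations, so it flips to forall p.

universal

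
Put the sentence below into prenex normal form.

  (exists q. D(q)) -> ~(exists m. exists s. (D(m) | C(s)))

forall q. forall m. forall s. (~D(q) | ~D(m) & ~C(s))

Eliminate → and ↔ using ¬ and ∨.
  ~(exists q. D(q)) | ~(exists m. exists s. (D(m) | C(s)))
Push ¬ through the quantifiers and connectives to reach negation normal form:
  (forall q. ~D(q)) | (forall m. forall s. (~D(m) & ~C(s)))
All bound variables are already distinct, so no renaming is needed.
Pull the quantifiers to the front (each side's bound variable is not free in the other side):
  forall q. forall m. forall s. (~D(q) | ~D(m) & ~C(s))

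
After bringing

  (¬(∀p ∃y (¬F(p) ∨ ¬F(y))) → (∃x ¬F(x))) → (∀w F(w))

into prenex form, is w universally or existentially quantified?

Rewrite implications/biconditionals: A → B as ¬A ∨ B.
  ¬(¬¬(∀p ∃y (¬F(p) ∨ ¬F(y))) ∨ (∃x ¬F(x))) ∨ (∀w F(w))
Drive negations inward (¬∀x A ≡ ∃x ¬A, ¬∃x A ≡ ∀x ¬A, De Morgan for ∧/∨):
  (∃p ∀y (F(p) ∧ F(y))) ∧ (∀x F(x)) ∨ (∀w F(w))
All bound variables are already distinct, so no renaming is needed.
Extract every quantifier outward, since the variables are now distinct and don't occur free across branches:
  ∃p ∀y ∀x ∀w (F(p) ∧ F(y) ∧ F(x) ∨ F(w))
The quantifier ∀w sits under an even number of negations (counting the antecedent side of each →), so it remains universal.

universal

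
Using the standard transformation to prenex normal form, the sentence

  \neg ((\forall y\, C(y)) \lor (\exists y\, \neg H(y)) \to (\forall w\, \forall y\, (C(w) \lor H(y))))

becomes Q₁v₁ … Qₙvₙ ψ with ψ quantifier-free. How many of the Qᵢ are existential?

3

Eliminate → and ↔ using ¬ and ∨.
  \neg (\neg ((\forall y\, C(y)) \lor (\exists y\, \neg H(y))) \lor (\forall w\, \forall y\, (C(w) \lor H(y))))
Drive negations inward (¬∀x A ≡ ∃x ¬A, ¬∃x A ≡ ∀x ¬A, De Morgan for ∧/∨):
  ((\forall y\, C(y)) \lor (\exists y\, \neg H(y))) \land (\exists w\, \exists y\, (\neg C(w) \land \neg H(y)))
Standardize variables apart so no two quantifiers bind the same name: y↦x, y↦s.
  ((\forall y\, C(y)) \lor (\exists x\, \neg H(x))) \land (\exists w\, \exists s\, (\neg C(w) \land \neg H(s)))
Pull the quantifiers to the front (each side's bound variable is not free in the other side):
  \forall y\, \exists x\, \exists w\, \exists s\, ((C(y) \lor \neg H(x)) \land \neg C(w) \land \neg H(s))
The prefix is \forall y \exists x \exists w \exists s: 1 universal, 3 existential.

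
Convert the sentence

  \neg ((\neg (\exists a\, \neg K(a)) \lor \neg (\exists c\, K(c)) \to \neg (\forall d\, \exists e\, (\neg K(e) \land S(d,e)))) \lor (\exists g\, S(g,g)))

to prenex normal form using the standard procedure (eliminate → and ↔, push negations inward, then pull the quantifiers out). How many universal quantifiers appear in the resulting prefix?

Eliminate → and ↔ using ¬ and ∨.
  \neg (\neg (\neg (\exists a\, \neg K(a)) \lor \neg (\exists c\, K(c))) \lor \neg (\forall d\, \exists e\, (\neg K(e) \land S(d,e))) \lor (\exists g\, S(g,g)))
Drive negations inward (¬∀x A ≡ ∃x ¬A, ¬∃x A ≡ ∀x ¬A, De Morgan for ∧/∨):
  ((\forall a\, K(a)) \lor (\forall c\, \neg K(c))) \land (\forall d\, \exists e\, (\neg K(e) \land S(d,e))) \land (\forall g\, \neg S(g,g))
All bound variables are already distinct, so no renaming is needed.
Finally move all quantifiers to the prefix:
  \forall a\, \forall c\, \forall d\, \exists e\, \forall g\, ((K(a) \lor \neg K(c)) \land \neg K(e) \land S(d,e) \land \neg S(g,g))
The prefix is \forall a \forall c \forall d \exists e \forall g: 4 universal, 1 existential.

4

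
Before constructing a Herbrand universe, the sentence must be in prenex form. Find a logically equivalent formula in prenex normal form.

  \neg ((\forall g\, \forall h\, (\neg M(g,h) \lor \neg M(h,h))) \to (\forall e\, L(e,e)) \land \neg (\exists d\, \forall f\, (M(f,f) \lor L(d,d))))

\forall g\, \forall h\, \exists e\, \exists d\, \forall f\, ((\neg M(g,h) \lor \neg M(h,h)) \land (\neg L(e,e) \lor M(f,f) \lor L(d,d)))

Eliminate → and ↔ using ¬ and ∨.
  \neg (\neg (\forall g\, \forall h\, (\neg M(g,h) \lor \neg M(h,h))) \lor (\forall e\, L(e,e)) \land \neg (\exists d\, \forall f\, (M(f,f) \lor L(d,d))))
Move each ¬ inward, flipping quantifiers it crosses:
  (\forall g\, \forall h\, (\neg M(g,h) \lor \neg M(h,h))) \land ((\exists e\, \neg L(e,e)) \lor (\exists d\, \forall f\, (M(f,f) \lor L(d,d))))
Extract every quantifier outward, since the variables are now distinct and don't occur free across branches:
  \forall g\, \forall h\, \exists e\, \exists d\, \forall f\, ((\neg M(g,h) \lor \neg M(h,h)) \land (\neg L(e,e) \lor M(f,f) \lor L(d,d)))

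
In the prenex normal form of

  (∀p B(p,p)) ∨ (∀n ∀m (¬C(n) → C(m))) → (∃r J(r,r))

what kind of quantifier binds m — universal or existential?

Rewrite implications/biconditionals: A → B as ¬A ∨ B.
  ¬((∀p B(p,p)) ∨ (∀n ∀m (¬¬C(n) ∨ C(m)))) ∨ (∃r J(r,r))
Push ¬ through the quantifiers and connectives to reach negation normal form:
  (∃p ¬B(p,p)) ∧ (∃n ∃m (¬C(n) ∧ ¬C(m))) ∨ (∃r J(r,r))
Pull the quantifiers to the front (each side's bound variable is not free in the other side):
  ∃p ∃n ∃m ∃r (¬B(p,p) ∧ ¬C(n) ∧ ¬C(m) ∨ J(r,r))
The quantifier ∀m sits under an odd number of negations (counting the antecedent side of each →), so it flips to ∃m.

existential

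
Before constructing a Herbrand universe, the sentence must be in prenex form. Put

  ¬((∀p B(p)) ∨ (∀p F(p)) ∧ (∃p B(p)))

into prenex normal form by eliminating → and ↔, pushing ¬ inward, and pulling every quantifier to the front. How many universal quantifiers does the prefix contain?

Move each ¬ inward, flipping quantifiers it crosses:
  (∃p ¬B(p)) ∧ ((∃p ¬F(p)) ∨ (∀p ¬B(p)))
Give each quantifier a distinct variable: p↦a, p↦u.
  (∃p ¬B(p)) ∧ ((∃a ¬F(a)) ∨ (∀u ¬B(u)))
Finally move all quantifiers to the prefix:
  ∃p ∃a ∀u (¬B(p) ∧ (¬F(a) ∨ ¬B(u)))
The prefix is ∃p ∃a ∀u: 1 universal, 2 existential.

1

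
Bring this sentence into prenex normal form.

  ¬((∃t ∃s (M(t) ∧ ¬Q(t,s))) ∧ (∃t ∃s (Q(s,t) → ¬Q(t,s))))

Rewrite implications/biconditionals: A → B as ¬A ∨ B.
  ¬((∃t ∃s (M(t) ∧ ¬Q(t,s))) ∧ (∃t ∃s (¬Q(s,t) ∨ ¬Q(t,s))))
Push ¬ through the quantifiers and connectives to reach negation normal form:
  (∀t ∀s (¬M(t) ∨ Q(t,s))) ∨ (∀t ∀s (Q(s,t) ∧ Q(t,s)))
Rename bound variables to avoid capture: t↦r, s↦u.
  (∀t ∀s (¬M(t) ∨ Q(t,s))) ∨ (∀r ∀u (Q(u,r) ∧ Q(r,u)))
Extract every quantifier outward, since the variables are now distinct and don't occur free across branches:
  ∀t ∀s ∀r ∀u (¬M(t) ∨ Q(t,s) ∨ Q(u,r) ∧ Q(r,u))

∀t ∀s ∀r ∀u (¬M(t) ∨ Q(t,s) ∨ Q(u,r) ∧ Q(r,u))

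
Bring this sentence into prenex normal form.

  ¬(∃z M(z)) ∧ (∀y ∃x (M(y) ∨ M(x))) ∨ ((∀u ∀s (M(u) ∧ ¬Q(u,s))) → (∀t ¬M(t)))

∀z ∀y ∃x ∃u ∃s ∀t (¬M(z) ∧ (M(y) ∨ M(x)) ∨ ¬M(u) ∨ Q(u,s) ∨ ¬M(t))

Eliminate → and ↔ using ¬ and ∨.
  ¬(∃z M(z)) ∧ (∀y ∃x (M(y) ∨ M(x))) ∨ ¬(∀u ∀s (M(u) ∧ ¬Q(u,s))) ∨ (∀t ¬M(t))
Drive negations inward (¬∀x A ≡ ∃x ¬A, ¬∃x A ≡ ∀x ¬A, De Morgan for ∧/∨):
  (∀z ¬M(z)) ∧ (∀y ∃x (M(y) ∨ M(x))) ∨ (∃u ∃s (¬M(u) ∨ Q(u,s))) ∨ (∀t ¬M(t))
All bound variables are already distinct, so no renaming is needed.
Finally move all quantifiers to the prefix:
  ∀z ∀y ∃x ∃u ∃s ∀t (¬M(z) ∧ (M(y) ∨ M(x)) ∨ ¬M(u) ∨ Q(u,s) ∨ ¬M(t))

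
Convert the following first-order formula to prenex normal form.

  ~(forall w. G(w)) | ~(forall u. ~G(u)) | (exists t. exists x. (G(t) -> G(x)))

exists w. exists u. exists t. exists x. (~G(w) | G(u) | ~G(t) | G(x))

First replace A → B with ¬A ∨ B.
  ~(forall w. G(w)) | ~(forall u. ~G(u)) | (exists t. exists x. (~G(t) | G(x)))
Push ¬ through the quantifiers and connectives to reach negation normal form:
  (exists w. ~G(w)) | (exists u. G(u)) | (exists t. exists x. (~G(t) | G(x)))
All bound variables are already distinct, so no renaming is needed.
Finally move all quantifiers to the prefix:
  exists w. exists u. exists t. exists x. (~G(w) | G(u) | ~G(t) | G(x))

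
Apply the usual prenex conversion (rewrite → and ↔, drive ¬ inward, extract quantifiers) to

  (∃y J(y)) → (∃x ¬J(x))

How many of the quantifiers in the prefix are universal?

1

First replace A → B with ¬A ∨ B.
  ¬(∃y J(y)) ∨ (∃x ¬J(x))
Move each ¬ inward, flipping quantifiers it crosses:
  (∀y ¬J(y)) ∨ (∃x ¬J(x))
All bound variables are already distinct, so no renaming is needed.
Pull the quantifiers to the front (each side's bound variable is not free in the other side):
  ∀y ∃x (¬J(y) ∨ ¬J(x))
The prefix is ∀y ∃x: 1 universal, 1 existential.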